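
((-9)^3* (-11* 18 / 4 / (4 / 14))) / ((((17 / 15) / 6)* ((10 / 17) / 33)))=150043509 / 4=37510877.25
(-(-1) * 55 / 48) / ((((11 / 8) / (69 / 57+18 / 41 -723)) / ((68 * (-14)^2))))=-18723574240 / 2337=-8011798.99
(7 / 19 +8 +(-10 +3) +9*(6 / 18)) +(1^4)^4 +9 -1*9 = 102 / 19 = 5.37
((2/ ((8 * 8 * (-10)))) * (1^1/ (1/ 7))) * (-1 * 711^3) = 2515978017/ 320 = 7862431.30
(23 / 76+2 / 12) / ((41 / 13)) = 1391 / 9348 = 0.15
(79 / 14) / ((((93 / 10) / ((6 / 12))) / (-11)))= -4345 / 1302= -3.34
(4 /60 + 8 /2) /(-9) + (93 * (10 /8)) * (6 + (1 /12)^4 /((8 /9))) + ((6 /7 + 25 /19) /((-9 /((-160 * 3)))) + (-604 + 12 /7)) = 30985197499 /147087360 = 210.66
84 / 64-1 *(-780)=12501 / 16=781.31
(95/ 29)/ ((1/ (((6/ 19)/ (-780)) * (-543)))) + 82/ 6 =32543/ 2262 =14.39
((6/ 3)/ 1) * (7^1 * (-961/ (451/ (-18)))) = 242172/ 451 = 536.97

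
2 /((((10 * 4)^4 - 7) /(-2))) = -4 /2559993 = -0.00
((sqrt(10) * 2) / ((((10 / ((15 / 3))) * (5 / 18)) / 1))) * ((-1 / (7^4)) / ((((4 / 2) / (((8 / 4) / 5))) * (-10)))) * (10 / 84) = 3 * sqrt(10) / 840350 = 0.00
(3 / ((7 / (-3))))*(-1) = 9 / 7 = 1.29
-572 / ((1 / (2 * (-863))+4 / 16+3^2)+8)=-1974544 / 59545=-33.16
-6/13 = -0.46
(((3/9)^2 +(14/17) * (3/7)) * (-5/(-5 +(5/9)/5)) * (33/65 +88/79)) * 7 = 376229/69836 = 5.39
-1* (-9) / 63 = 1 / 7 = 0.14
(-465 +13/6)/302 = -2777/1812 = -1.53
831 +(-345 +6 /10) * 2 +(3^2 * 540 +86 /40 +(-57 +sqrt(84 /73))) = 4948.42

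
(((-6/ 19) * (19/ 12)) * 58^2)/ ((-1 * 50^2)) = 841/ 1250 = 0.67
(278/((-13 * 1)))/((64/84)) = -2919/104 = -28.07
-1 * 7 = -7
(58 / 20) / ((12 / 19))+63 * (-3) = -22129 / 120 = -184.41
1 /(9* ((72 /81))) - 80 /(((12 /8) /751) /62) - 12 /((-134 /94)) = -3993143383 /1608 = -2483298.12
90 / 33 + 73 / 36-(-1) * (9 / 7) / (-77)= 4.74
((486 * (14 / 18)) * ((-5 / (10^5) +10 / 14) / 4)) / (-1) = -67.50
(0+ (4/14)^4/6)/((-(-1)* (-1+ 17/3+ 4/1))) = 0.00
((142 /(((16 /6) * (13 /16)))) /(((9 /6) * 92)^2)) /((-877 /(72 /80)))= -213 /60311290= -0.00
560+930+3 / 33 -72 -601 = 8988 / 11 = 817.09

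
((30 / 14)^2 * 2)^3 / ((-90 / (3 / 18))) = -168750 / 117649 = -1.43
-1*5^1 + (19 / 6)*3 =9 / 2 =4.50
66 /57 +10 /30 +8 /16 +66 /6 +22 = 3989 /114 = 34.99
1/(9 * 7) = 1/63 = 0.02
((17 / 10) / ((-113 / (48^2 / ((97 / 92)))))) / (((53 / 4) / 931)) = -6709635072 / 2904665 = -2309.95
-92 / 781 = -0.12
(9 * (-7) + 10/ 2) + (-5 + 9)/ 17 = -57.76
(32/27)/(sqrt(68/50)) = 80 * sqrt(34)/459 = 1.02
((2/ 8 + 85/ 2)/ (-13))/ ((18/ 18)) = -171/ 52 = -3.29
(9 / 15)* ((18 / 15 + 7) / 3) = 41 / 25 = 1.64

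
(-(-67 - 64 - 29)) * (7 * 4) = 4480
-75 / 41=-1.83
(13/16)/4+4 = 269/64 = 4.20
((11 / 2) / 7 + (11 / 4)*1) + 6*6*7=7155 / 28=255.54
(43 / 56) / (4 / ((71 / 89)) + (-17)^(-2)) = 882317 / 5765480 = 0.15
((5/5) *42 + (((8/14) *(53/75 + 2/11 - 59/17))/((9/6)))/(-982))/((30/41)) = 124513707823/2169176625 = 57.40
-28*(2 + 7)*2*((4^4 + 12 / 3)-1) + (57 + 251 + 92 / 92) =-130227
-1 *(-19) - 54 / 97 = 1789 / 97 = 18.44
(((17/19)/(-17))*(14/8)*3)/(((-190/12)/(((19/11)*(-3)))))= -189/2090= -0.09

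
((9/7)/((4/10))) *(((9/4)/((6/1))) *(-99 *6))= -40095/56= -715.98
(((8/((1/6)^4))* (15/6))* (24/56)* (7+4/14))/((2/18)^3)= 2891039040/49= 59000796.73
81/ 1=81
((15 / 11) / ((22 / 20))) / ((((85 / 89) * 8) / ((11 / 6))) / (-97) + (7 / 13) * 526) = 8417175 / 1922803993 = 0.00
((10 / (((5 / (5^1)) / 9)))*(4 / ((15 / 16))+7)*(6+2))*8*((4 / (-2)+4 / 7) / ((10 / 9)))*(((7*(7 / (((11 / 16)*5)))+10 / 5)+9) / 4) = -202816224 / 385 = -526795.39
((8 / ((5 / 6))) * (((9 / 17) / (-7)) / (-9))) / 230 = 0.00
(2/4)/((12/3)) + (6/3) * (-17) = -271/8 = -33.88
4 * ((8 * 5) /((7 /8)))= 1280 /7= 182.86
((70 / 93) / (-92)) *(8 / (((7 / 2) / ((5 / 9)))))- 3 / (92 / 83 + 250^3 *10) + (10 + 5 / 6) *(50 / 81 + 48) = 1183417963820746969 / 2246952672189828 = 526.68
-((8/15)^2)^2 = -4096/50625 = -0.08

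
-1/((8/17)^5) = -1419857/32768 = -43.33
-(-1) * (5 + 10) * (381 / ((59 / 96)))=548640 / 59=9298.98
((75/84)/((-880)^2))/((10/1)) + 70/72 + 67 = 5305879049/78059520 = 67.97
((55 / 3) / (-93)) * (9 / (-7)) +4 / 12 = 382 / 651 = 0.59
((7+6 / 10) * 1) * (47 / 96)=893 / 240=3.72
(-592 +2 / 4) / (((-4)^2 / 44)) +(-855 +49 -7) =-19517 / 8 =-2439.62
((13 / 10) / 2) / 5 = 13 / 100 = 0.13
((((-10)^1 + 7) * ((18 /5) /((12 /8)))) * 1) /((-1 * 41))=36 /205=0.18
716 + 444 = 1160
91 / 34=2.68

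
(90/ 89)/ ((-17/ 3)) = -270/ 1513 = -0.18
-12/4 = -3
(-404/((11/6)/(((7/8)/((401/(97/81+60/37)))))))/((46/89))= -531636427/202703094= -2.62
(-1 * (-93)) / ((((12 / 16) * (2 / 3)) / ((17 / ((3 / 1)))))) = 1054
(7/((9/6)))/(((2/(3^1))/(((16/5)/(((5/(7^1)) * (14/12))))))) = 672/25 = 26.88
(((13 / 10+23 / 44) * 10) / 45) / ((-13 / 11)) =-401 / 1170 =-0.34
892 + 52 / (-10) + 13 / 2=8933 / 10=893.30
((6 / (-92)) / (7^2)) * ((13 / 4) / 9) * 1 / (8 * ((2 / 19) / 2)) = -247 / 216384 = -0.00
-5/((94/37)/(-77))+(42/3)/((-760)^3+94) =3126605889827/20631867582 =151.54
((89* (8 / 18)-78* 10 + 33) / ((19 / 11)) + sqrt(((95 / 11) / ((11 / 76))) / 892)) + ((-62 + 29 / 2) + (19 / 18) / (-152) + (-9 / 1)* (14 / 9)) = -429625 / 912 + 19* sqrt(1115) / 2453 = -470.82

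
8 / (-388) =-0.02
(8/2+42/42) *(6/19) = 30/19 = 1.58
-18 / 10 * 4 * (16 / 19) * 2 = -1152 / 95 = -12.13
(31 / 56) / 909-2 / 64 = -6239 / 203616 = -0.03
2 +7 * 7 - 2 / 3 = 151 / 3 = 50.33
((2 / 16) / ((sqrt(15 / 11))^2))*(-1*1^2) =-11 / 120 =-0.09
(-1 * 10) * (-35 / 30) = 35 / 3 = 11.67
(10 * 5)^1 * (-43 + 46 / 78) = -82700 / 39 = -2120.51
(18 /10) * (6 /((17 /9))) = 486 /85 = 5.72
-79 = -79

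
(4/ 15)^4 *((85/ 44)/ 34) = 32/ 111375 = 0.00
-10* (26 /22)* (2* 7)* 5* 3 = -27300 /11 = -2481.82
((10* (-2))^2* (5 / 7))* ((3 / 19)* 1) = 45.11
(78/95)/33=26/1045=0.02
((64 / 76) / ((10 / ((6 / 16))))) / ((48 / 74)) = 37 / 760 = 0.05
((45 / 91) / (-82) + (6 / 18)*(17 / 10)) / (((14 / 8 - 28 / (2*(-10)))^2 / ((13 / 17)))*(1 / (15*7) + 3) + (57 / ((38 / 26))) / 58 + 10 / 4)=0.01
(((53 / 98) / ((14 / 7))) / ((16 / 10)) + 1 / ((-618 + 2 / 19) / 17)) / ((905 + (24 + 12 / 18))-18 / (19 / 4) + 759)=37116063 / 441974559040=0.00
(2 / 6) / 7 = 0.05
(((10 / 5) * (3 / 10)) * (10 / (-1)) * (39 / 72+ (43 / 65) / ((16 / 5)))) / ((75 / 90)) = -5.39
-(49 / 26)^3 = -117649 / 17576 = -6.69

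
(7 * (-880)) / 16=-385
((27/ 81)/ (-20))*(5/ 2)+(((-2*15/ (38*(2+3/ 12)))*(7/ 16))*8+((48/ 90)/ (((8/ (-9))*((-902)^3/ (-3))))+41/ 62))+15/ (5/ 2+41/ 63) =1781352360696079/ 429008031617660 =4.15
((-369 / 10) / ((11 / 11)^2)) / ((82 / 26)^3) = -1.18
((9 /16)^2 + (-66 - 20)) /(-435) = 4387 /22272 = 0.20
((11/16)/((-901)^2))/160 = 11/2078210560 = 0.00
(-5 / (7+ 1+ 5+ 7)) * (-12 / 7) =0.43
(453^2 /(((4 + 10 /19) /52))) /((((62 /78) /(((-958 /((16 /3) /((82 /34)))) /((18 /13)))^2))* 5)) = 14316633249973778217 /246551680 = 58067473926.66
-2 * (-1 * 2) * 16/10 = 6.40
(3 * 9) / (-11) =-27 / 11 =-2.45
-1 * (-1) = 1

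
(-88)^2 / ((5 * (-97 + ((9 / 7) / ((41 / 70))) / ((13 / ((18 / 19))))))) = -15.99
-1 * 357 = -357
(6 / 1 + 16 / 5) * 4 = 184 / 5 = 36.80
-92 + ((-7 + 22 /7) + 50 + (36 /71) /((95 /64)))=-2149017 /47215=-45.52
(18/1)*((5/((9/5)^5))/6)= 15625/19683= 0.79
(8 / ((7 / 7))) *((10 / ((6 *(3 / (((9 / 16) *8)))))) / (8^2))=5 / 16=0.31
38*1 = 38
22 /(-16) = -11 /8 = -1.38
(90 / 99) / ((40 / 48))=12 / 11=1.09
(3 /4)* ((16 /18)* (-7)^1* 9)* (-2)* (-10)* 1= -840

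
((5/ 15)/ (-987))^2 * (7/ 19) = 1/ 23797557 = 0.00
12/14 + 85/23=733/161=4.55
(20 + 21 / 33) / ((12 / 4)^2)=227 / 99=2.29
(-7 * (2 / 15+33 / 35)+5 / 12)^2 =182329 / 3600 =50.65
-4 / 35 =-0.11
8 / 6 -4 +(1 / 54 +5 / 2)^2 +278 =205342 / 729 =281.68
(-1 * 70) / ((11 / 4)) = -280 / 11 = -25.45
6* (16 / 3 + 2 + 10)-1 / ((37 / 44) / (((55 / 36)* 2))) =33422 / 333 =100.37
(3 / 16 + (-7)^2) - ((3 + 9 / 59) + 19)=25521 / 944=27.03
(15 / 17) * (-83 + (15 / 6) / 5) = -2475 / 34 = -72.79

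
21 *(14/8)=147/4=36.75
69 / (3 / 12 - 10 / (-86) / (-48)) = 142416 / 511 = 278.70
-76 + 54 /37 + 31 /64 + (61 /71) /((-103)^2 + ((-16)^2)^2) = -948074778227 /12802106560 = -74.06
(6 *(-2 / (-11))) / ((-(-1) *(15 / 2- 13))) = -24 / 121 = -0.20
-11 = -11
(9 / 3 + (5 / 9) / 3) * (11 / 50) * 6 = 946 / 225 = 4.20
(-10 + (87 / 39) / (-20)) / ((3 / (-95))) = 49951 / 156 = 320.20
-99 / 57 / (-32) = 33 / 608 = 0.05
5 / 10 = 1 / 2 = 0.50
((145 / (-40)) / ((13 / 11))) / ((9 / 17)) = -5423 / 936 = -5.79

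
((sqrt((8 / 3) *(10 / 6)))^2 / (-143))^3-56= -119377890568 / 2131746903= -56.00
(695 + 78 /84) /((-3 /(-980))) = 682010 /3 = 227336.67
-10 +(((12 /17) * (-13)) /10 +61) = 4257 /85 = 50.08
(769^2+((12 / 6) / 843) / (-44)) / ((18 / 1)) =10967381105 / 333828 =32853.39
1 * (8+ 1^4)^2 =81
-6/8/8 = -3/32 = -0.09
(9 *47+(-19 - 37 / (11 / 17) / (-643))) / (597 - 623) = -2858121 / 183898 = -15.54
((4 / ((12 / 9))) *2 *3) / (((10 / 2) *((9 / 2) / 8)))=32 / 5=6.40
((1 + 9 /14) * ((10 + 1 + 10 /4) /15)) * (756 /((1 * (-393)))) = -1863 /655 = -2.84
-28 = -28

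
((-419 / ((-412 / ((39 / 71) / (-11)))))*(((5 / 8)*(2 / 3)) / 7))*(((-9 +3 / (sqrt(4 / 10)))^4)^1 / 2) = -0.50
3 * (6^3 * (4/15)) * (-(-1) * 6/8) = 129.60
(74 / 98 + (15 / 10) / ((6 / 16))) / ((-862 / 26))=-3029 / 21119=-0.14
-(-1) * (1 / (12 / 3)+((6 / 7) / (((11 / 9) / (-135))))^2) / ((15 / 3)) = 212582329 / 118580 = 1792.73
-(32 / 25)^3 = -32768 / 15625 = -2.10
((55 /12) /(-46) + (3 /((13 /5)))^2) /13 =114905 /1212744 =0.09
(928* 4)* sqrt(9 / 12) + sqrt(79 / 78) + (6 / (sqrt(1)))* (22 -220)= -1188 + sqrt(6162) / 78 + 1856* sqrt(3)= 2027.69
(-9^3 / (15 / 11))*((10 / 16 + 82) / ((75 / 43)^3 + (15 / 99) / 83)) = -384767000049069 / 46236526400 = -8321.71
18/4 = 9/2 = 4.50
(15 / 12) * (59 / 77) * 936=69030 / 77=896.49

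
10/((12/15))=25/2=12.50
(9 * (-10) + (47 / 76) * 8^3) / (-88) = -2153 / 836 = -2.58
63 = 63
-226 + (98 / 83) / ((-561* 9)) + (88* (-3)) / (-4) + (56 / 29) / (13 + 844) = -1666390512002 / 10415072151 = -160.00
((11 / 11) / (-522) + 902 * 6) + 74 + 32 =2880395 / 522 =5518.00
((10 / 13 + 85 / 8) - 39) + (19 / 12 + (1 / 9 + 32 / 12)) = -21757 / 936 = -23.24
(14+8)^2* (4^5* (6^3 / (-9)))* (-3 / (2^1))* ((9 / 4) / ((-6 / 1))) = -6690816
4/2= 2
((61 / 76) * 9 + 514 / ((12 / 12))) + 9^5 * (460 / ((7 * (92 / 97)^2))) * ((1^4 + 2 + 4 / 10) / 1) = 44865651734 / 3059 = 14666770.75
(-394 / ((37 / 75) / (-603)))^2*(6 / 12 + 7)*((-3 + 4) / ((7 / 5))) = 11906410793343750 / 9583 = 1242451298481.03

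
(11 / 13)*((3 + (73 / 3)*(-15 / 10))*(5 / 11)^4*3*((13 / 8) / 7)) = -125625 / 149072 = -0.84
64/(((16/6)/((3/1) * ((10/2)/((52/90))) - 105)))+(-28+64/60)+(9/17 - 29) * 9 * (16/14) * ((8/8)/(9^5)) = -97634685136/50749335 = -1923.86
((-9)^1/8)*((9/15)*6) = -81/20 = -4.05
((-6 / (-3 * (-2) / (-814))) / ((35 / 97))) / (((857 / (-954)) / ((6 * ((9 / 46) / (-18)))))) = 112988898 / 689885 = 163.78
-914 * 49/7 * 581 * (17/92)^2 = -537140891/4232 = -126923.65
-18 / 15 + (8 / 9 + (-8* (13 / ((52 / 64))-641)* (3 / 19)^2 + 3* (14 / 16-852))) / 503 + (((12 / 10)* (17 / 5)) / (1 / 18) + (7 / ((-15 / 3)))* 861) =-1137.99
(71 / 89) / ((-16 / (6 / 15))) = -71 / 3560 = -0.02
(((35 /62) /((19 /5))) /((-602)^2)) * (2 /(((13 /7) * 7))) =25 /396418204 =0.00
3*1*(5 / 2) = 15 / 2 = 7.50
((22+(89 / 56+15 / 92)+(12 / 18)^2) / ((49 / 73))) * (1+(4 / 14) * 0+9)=102378485 / 284004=360.48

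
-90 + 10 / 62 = -89.84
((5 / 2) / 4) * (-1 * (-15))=75 / 8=9.38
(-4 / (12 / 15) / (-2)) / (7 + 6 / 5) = 25 / 82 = 0.30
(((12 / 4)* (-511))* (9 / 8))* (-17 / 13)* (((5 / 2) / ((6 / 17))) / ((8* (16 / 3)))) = 19936665 / 53248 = 374.41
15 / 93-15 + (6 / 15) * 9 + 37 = 3993 / 155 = 25.76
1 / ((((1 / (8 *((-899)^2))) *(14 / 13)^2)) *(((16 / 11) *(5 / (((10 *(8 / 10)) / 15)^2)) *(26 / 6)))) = 50317.38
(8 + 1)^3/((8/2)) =729/4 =182.25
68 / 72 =17 / 18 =0.94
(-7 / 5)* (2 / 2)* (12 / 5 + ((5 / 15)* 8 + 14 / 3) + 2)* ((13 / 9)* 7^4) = -38454416 / 675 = -56969.51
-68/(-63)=68/63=1.08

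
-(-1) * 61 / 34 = 61 / 34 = 1.79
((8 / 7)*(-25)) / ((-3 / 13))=2600 / 21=123.81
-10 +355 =345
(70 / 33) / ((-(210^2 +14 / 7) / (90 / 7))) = -150 / 242561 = -0.00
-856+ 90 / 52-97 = -24733 / 26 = -951.27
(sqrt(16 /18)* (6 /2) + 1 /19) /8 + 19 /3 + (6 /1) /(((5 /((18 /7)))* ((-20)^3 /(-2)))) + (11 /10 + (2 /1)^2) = sqrt(2) /4 + 5706041 /498750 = 11.79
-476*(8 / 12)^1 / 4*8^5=-7798784 / 3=-2599594.67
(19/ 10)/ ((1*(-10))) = -0.19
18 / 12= 3 / 2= 1.50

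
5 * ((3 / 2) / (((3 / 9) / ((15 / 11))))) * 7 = 4725 / 22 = 214.77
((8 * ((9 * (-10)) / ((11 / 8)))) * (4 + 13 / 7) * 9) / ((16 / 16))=-2125440 / 77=-27603.12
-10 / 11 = -0.91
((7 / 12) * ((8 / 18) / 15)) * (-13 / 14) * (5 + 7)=-26 / 135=-0.19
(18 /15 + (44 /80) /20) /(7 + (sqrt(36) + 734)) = 491 /298800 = 0.00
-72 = -72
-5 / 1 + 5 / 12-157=-1939 / 12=-161.58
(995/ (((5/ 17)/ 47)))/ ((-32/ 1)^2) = 159001/ 1024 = 155.27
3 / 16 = 0.19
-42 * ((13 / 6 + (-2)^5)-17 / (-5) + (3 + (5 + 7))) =2401 / 5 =480.20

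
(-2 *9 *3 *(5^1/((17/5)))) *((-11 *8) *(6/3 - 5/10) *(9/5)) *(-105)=-33679800/17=-1981164.71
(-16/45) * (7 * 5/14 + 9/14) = -352/315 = -1.12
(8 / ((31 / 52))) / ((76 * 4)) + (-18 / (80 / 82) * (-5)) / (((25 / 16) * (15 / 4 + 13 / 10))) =3490586 / 297445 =11.74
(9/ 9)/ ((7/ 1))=1/ 7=0.14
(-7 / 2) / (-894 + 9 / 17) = 119 / 30378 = 0.00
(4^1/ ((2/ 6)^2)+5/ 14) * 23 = 11707/ 14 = 836.21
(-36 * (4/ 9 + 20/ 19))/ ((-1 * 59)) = 1024/ 1121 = 0.91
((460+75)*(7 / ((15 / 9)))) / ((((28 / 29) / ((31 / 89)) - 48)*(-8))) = 18879 / 3040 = 6.21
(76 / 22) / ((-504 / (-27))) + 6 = 1905 / 308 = 6.19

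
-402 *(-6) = 2412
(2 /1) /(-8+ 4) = -1 /2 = -0.50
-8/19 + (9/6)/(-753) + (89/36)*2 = 194063/42921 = 4.52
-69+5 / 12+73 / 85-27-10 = -106819 / 1020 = -104.72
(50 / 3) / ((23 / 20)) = 1000 / 69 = 14.49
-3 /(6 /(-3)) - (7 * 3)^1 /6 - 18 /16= -25 /8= -3.12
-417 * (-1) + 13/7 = 2932/7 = 418.86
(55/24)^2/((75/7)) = 847/1728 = 0.49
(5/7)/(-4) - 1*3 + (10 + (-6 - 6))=-145/28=-5.18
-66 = -66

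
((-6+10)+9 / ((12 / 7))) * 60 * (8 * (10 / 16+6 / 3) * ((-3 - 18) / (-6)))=81585 / 2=40792.50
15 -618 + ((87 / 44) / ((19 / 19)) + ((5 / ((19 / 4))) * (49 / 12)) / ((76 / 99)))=-4728855 / 7942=-595.42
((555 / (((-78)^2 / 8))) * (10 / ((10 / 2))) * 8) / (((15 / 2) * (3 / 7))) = 16576 / 4563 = 3.63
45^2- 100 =1925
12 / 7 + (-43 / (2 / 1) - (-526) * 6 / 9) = 13897 / 42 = 330.88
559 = 559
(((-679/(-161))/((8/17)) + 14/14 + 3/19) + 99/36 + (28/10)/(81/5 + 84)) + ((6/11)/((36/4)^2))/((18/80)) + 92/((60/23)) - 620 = -4461750380917/7802914680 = -571.81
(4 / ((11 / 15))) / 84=5 / 77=0.06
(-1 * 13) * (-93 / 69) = 403 / 23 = 17.52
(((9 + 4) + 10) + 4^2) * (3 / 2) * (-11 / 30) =-429 / 20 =-21.45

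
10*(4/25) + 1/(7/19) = 151/35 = 4.31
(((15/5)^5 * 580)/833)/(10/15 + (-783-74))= -422820/2139977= -0.20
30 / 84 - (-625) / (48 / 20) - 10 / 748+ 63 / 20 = 10363763 / 39270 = 263.91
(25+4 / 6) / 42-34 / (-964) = 1402 / 2169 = 0.65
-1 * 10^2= -100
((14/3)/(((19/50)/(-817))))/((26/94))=-36274.36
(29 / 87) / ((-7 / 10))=-10 / 21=-0.48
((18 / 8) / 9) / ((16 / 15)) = 15 / 64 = 0.23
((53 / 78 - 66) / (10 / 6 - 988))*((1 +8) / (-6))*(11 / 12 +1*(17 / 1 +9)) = -1645685 / 615472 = -2.67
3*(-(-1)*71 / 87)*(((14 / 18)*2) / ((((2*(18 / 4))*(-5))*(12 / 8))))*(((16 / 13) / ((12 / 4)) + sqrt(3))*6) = -0.73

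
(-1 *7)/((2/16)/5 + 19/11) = -3080/771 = -3.99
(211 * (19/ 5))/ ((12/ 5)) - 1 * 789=-454.92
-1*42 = -42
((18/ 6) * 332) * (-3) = -2988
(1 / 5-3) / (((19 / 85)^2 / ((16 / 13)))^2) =-37417408000 / 22024249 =-1698.92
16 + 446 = 462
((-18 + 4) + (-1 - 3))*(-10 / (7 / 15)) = 2700 / 7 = 385.71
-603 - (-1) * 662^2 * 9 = 3943593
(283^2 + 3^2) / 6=13349.67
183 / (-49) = -183 / 49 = -3.73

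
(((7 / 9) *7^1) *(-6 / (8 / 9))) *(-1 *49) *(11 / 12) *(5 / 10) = 26411 / 32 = 825.34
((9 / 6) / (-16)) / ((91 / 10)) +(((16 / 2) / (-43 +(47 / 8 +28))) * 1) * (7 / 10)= -331619 / 531440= -0.62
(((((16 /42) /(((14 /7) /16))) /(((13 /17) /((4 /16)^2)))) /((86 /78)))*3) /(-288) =-17 /7224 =-0.00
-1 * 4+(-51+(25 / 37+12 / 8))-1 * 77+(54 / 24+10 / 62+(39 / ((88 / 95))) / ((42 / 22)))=-6767449 / 64232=-105.36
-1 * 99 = -99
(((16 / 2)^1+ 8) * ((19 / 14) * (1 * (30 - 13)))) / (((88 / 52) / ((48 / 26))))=31008 / 77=402.70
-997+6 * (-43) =-1255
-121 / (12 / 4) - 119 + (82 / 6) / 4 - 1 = -1883 / 12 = -156.92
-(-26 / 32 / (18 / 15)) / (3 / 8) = 65 / 36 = 1.81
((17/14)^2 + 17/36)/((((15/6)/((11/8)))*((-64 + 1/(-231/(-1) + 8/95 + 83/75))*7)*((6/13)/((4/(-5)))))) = 20309833258/4902399024075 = 0.00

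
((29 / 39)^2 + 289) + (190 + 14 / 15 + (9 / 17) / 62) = 3851487737 / 8015670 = 480.49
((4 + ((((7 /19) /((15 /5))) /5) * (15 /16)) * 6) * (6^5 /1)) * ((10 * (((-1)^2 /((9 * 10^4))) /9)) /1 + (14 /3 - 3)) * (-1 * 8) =-1018987548 /2375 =-429047.39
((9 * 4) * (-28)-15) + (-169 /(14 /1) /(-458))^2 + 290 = -30136345791 /41113744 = -733.00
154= 154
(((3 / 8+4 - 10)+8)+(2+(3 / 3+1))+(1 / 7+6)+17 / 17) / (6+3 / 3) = 757 / 392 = 1.93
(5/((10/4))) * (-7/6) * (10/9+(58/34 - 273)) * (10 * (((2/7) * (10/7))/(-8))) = -1033450/3213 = -321.65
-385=-385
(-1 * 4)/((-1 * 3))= 4/3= 1.33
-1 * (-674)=674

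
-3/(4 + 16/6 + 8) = -9/44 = -0.20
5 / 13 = 0.38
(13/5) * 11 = 143/5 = 28.60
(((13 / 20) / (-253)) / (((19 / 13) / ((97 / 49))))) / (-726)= 16393 / 3420084360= 0.00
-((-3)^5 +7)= 236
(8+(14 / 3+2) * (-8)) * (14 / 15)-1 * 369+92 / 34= -312583 / 765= -408.61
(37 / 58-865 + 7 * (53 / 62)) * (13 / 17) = -10031866 / 15283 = -656.41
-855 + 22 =-833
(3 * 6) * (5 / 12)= 15 / 2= 7.50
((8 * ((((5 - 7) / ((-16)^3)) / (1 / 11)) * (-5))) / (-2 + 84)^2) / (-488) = 55 / 840015872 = 0.00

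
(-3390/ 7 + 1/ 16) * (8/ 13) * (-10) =271165/ 91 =2979.84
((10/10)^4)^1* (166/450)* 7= 581/225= 2.58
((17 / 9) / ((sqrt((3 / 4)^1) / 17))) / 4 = 289 * sqrt(3) / 54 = 9.27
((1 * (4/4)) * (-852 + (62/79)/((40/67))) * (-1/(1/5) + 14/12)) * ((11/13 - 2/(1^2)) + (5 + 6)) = 38047888/1185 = 32107.92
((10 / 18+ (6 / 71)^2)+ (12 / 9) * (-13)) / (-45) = 760867 / 2041605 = 0.37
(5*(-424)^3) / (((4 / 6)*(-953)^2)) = -571687680 / 908209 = -629.47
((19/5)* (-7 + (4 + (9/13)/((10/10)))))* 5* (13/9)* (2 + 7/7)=-190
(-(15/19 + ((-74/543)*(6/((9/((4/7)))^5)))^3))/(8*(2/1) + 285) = -86943120889771112019875603563984253/33148513891240066001326730922278826453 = -0.00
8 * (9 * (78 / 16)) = 351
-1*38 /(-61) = 38 /61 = 0.62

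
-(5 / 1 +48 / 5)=-73 / 5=-14.60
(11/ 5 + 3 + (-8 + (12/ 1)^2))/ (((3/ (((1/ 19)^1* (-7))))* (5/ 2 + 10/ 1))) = -9884/ 7125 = -1.39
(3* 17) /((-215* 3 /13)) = -221 /215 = -1.03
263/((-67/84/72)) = -1590624/67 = -23740.66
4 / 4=1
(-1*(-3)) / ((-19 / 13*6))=-13 / 38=-0.34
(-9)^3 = -729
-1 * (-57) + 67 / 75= 4342 / 75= 57.89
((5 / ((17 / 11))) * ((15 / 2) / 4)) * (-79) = -479.23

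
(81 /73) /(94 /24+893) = 972 /785699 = 0.00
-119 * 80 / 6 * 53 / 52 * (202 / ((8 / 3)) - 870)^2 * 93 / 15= -657805802031 / 104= -6325055788.76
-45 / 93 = -15 / 31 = -0.48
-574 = -574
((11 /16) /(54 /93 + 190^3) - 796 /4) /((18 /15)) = -3385053964855 /20412385728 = -165.83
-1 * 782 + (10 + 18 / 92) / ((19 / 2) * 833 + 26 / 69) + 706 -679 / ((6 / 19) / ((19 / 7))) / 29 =-52684474897 / 190028010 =-277.25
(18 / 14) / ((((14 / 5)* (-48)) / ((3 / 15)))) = -3 / 1568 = -0.00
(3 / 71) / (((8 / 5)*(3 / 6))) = 15 / 284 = 0.05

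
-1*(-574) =574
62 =62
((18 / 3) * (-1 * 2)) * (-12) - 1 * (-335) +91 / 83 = 39848 / 83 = 480.10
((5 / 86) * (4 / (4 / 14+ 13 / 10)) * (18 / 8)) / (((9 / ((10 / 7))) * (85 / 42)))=700 / 27047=0.03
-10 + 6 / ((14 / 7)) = -7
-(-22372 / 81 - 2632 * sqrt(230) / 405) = 2632 * sqrt(230) / 405 + 22372 / 81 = 374.76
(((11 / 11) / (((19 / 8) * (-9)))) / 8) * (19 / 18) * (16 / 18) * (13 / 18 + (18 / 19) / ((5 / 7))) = -7006 / 623295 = -0.01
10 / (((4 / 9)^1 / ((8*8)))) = 1440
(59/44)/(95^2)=59/397100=0.00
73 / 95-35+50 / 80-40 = -55941 / 760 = -73.61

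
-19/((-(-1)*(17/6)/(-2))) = 228/17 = 13.41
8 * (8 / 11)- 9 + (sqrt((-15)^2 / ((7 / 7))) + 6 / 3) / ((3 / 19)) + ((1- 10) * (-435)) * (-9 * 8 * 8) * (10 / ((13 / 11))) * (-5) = 40929020824 / 429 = 95405642.95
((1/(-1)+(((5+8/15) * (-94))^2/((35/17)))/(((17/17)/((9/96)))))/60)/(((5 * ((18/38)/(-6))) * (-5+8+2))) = -4914950723/47250000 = -104.02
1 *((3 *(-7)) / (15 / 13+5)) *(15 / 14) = -117 / 32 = -3.66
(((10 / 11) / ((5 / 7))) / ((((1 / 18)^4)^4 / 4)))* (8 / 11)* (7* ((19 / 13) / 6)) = 766672284473349427614.03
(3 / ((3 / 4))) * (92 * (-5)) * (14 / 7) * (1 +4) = -18400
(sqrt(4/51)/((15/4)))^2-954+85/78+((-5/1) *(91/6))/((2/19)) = -998470847/596700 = -1673.32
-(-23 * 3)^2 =-4761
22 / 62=11 / 31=0.35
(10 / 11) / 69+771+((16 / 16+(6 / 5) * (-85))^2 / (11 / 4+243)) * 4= 699131561 / 746097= 937.05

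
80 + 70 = 150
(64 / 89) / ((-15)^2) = 0.00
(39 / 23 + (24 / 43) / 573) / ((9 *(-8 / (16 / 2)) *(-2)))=320491 / 3400182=0.09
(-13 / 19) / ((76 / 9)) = -117 / 1444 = -0.08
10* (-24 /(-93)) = 80 /31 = 2.58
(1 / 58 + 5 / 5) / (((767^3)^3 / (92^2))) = 4232 / 45154835221857792331131257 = 0.00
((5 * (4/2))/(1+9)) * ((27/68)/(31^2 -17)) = 27/64192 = 0.00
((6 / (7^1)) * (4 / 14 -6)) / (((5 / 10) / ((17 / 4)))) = -2040 / 49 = -41.63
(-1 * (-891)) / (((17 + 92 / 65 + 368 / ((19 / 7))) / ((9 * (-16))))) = -158455440 / 190183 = -833.17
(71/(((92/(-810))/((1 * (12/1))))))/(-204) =36.77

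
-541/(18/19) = -571.06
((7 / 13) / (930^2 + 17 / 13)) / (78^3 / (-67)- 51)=-469 / 5374148170773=-0.00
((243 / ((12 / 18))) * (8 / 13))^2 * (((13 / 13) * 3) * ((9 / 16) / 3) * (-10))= -47829690 / 169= -283015.92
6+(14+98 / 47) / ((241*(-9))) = 67878 / 11327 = 5.99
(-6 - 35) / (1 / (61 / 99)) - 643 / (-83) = -143926 / 8217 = -17.52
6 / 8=3 / 4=0.75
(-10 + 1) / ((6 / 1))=-3 / 2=-1.50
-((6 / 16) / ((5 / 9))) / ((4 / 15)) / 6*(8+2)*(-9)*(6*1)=3645 / 16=227.81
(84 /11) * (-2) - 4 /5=-884 /55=-16.07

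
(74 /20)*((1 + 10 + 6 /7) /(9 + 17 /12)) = 18426 /4375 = 4.21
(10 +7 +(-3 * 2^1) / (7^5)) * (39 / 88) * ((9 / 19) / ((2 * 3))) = 33428421 / 56202608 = 0.59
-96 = -96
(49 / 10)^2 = 2401 / 100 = 24.01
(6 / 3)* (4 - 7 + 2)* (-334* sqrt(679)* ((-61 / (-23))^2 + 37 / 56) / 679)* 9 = 342607347* sqrt(679) / 5028674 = 1775.33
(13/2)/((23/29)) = 377/46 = 8.20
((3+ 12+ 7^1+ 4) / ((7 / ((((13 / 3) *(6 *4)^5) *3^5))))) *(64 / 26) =536617156608 / 7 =76659593801.14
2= 2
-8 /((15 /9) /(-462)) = 11088 /5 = 2217.60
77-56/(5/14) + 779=3496/5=699.20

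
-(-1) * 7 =7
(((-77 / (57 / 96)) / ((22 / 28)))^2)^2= 96717311574016 / 130321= 742146788.12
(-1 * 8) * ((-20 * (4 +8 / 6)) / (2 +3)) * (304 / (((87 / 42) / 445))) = 969687040 / 87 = 11145828.05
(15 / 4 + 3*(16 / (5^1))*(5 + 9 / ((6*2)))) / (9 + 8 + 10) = 131 / 60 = 2.18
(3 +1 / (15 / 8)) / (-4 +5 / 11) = -583 / 585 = -1.00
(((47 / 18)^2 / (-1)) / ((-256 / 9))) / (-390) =-2209 / 3594240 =-0.00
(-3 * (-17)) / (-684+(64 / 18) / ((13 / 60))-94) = -1989 / 29702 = -0.07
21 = 21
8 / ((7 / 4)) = 32 / 7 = 4.57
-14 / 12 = -7 / 6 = -1.17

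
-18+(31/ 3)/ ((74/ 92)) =-572/ 111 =-5.15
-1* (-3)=3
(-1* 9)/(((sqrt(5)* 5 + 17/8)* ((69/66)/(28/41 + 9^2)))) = 8198352/661043 - 19290240* sqrt(5)/661043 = -52.85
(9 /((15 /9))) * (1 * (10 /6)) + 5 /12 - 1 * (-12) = 257 /12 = 21.42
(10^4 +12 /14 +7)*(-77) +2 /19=-14641493 /19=-770604.89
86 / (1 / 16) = 1376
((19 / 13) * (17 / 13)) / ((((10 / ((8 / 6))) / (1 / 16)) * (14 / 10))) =323 / 28392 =0.01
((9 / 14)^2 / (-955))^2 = 6561 / 35036352400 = 0.00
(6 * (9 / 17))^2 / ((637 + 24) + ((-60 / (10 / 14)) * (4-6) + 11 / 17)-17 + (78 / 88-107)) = 128304 / 8984279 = 0.01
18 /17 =1.06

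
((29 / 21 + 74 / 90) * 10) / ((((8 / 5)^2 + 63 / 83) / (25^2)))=1800062500 / 433881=4148.75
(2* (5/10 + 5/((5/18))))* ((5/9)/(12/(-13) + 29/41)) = -19721/207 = -95.27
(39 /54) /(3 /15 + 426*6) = 65 /230058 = 0.00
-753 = -753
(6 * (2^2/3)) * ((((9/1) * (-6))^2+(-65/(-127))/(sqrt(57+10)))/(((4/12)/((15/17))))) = 23400 * sqrt(67)/144653+1049760/17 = 61751.91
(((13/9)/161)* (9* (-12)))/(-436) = 39/17549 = 0.00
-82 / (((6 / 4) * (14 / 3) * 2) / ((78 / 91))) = -246 / 49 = -5.02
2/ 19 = 0.11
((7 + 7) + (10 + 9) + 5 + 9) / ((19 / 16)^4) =3080192 / 130321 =23.64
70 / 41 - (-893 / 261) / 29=566443 / 310329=1.83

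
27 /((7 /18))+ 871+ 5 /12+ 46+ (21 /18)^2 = 62257 /63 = 988.21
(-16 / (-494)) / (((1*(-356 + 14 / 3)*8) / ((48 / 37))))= -72 / 4816253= -0.00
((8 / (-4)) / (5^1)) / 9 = -2 / 45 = -0.04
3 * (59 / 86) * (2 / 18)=59 / 258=0.23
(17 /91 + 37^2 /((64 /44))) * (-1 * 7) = -1370641 /208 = -6589.62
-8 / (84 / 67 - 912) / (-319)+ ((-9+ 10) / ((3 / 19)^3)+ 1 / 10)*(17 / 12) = 42048425767 / 116792280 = 360.03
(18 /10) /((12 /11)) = 1.65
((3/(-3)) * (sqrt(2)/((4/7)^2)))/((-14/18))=63 * sqrt(2)/16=5.57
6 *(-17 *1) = -102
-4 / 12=-1 / 3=-0.33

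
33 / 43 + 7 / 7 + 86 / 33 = 6206 / 1419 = 4.37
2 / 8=1 / 4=0.25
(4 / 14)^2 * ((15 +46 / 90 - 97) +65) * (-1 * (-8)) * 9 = -96.91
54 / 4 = 27 / 2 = 13.50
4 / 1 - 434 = -430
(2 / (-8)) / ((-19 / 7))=0.09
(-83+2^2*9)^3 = -103823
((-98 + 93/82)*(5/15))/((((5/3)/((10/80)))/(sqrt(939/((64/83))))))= -7943*sqrt(77937)/26240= -84.51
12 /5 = 2.40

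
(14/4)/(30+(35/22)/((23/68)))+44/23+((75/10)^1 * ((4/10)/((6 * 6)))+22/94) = 132759223/56947080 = 2.33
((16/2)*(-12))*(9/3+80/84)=-2656/7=-379.43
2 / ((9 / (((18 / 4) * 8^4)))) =4096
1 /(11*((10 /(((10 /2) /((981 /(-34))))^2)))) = 2890 /10585971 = 0.00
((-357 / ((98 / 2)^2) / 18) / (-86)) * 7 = 17 / 25284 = 0.00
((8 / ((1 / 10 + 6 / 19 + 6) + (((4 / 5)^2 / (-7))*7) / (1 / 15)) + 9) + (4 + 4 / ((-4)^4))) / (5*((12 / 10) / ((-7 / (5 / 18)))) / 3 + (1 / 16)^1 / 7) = -5124231 / 34364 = -149.12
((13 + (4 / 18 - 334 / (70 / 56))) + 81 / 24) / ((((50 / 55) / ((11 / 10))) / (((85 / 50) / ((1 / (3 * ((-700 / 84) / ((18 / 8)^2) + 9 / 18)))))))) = 103366037533 / 58320000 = 1772.39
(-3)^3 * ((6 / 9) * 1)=-18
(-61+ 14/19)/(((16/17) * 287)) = -19465/87248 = -0.22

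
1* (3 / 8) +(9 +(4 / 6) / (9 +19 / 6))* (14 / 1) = 127.14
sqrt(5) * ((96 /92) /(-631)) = -24 * sqrt(5) /14513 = -0.00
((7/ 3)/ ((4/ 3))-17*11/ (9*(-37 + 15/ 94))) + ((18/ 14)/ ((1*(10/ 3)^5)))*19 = 51779257351/ 21816900000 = 2.37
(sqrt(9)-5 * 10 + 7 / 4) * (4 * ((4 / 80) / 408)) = -181 / 8160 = -0.02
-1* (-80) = 80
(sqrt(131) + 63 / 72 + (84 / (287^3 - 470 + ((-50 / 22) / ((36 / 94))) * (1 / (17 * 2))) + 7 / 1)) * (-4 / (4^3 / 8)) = -sqrt(131) / 2 - 10025866216107 / 2546250588496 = -9.66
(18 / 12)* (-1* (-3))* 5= 45 / 2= 22.50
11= 11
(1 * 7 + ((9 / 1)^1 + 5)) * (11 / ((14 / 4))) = 66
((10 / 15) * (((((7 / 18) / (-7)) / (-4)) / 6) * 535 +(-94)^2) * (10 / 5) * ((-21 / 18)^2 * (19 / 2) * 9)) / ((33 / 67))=238135861999 / 85536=2784042.53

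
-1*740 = -740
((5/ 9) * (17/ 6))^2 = 7225/ 2916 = 2.48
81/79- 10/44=1387/1738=0.80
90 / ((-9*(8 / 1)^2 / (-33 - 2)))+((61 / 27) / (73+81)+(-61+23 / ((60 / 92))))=-6735931 / 332640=-20.25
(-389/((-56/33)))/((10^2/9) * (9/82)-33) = -526317/72968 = -7.21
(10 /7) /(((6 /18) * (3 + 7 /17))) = 1.26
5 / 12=0.42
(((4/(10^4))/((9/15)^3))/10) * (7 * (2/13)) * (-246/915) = -287/5352750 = -0.00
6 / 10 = 3 / 5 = 0.60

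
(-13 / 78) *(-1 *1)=1 / 6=0.17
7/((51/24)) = 3.29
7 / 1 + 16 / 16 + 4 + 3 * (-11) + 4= -17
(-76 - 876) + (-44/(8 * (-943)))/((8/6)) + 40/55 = -78940053/82984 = -951.27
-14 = -14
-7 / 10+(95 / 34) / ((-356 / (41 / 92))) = -3916963 / 5567840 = -0.70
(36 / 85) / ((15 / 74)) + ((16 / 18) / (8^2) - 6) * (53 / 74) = -4977011 / 2264400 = -2.20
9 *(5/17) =45/17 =2.65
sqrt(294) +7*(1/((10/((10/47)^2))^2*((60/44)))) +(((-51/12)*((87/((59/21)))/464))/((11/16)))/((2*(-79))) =16310073773/6004466989224 +7*sqrt(6) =17.15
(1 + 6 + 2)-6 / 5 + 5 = 64 / 5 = 12.80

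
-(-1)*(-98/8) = -49/4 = -12.25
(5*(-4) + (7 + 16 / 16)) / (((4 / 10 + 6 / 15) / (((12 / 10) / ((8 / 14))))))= -63 / 2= -31.50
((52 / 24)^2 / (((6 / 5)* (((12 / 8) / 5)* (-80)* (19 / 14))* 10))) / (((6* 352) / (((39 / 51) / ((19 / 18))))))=-15379 / 3732867072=-0.00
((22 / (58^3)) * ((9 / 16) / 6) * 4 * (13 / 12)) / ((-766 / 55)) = -7865 / 2391292672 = -0.00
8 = 8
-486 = -486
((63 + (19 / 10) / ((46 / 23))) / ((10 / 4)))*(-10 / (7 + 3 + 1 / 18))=-23022 / 905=-25.44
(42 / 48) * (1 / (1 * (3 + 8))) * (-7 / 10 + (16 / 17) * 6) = 0.39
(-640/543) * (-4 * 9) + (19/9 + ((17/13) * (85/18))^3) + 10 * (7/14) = 661007232449/2319135624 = 285.02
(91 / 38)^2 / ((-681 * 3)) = -8281 / 2950092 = -0.00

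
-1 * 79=-79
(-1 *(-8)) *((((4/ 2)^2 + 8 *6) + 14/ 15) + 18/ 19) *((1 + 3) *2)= 982784/ 285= 3448.36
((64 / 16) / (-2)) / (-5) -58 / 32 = -113 / 80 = -1.41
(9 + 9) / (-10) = -1.80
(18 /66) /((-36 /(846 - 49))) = -797 /132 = -6.04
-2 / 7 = -0.29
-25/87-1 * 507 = -44134/87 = -507.29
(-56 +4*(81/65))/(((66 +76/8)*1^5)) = -6632/9815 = -0.68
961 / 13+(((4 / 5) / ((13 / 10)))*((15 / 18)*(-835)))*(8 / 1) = -130717 / 39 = -3351.72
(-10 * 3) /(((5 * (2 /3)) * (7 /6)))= -54 /7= -7.71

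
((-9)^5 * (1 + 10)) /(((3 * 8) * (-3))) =72171 /8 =9021.38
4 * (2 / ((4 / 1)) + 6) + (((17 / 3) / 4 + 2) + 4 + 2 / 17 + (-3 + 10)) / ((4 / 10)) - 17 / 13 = 323693 / 5304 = 61.03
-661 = -661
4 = 4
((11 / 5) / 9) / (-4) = -11 / 180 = -0.06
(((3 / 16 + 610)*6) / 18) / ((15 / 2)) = 9763 / 360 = 27.12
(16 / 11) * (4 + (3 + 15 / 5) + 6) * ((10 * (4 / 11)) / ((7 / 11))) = 10240 / 77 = 132.99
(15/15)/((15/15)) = 1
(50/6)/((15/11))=55/9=6.11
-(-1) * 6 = 6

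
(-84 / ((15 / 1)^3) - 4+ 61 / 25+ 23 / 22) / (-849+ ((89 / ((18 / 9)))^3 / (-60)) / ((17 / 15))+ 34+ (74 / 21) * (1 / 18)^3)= 6177133872 / 24172174989875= 0.00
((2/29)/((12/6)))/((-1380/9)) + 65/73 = 866881/973820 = 0.89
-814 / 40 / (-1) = 407 / 20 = 20.35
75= 75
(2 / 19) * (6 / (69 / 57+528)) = 12 / 10055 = 0.00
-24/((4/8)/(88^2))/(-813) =123904/271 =457.21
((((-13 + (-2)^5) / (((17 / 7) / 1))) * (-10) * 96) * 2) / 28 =21600 / 17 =1270.59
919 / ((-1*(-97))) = 919 / 97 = 9.47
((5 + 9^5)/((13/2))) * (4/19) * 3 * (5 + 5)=14172960/247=57380.40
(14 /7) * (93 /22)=93 /11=8.45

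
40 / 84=10 / 21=0.48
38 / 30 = 19 / 15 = 1.27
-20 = -20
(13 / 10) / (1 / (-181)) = -2353 / 10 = -235.30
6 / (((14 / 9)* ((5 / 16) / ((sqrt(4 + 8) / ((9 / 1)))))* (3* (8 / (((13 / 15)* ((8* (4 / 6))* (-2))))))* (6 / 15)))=-832* sqrt(3) / 315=-4.57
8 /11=0.73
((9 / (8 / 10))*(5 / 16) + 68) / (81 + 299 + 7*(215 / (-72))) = 41193 / 206840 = 0.20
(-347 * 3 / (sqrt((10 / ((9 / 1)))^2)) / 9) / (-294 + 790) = -0.21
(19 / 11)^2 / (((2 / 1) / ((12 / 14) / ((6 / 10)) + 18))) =24548 / 847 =28.98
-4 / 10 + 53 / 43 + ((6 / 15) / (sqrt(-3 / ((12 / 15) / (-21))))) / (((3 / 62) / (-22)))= 179 / 215- 5456* sqrt(35) / 1575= -19.66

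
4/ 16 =1/ 4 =0.25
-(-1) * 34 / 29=34 / 29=1.17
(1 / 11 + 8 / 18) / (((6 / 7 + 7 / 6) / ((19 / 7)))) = 2014 / 2805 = 0.72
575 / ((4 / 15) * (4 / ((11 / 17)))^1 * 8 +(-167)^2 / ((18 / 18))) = 94875 / 4603861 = 0.02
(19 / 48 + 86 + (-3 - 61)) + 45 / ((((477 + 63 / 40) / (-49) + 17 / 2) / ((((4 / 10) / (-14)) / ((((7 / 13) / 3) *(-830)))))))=17036791 / 760944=22.39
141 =141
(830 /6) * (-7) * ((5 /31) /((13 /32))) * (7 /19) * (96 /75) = -4164608 /22971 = -181.30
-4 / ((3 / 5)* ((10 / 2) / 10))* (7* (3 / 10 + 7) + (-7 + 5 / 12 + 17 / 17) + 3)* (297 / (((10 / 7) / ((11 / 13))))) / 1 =-7396851 / 65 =-113797.71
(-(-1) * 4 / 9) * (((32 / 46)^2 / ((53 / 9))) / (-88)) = -128 / 308407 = -0.00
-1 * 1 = -1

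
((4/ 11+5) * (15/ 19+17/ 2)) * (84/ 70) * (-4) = -239.16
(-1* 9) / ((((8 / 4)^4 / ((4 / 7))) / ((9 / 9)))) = -9 / 28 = -0.32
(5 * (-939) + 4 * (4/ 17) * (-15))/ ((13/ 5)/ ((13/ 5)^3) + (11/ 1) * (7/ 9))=-121763655/ 225046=-541.06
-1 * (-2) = 2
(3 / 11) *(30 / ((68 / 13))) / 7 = 585 / 2618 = 0.22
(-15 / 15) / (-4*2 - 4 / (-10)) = 0.13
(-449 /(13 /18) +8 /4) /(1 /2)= -16112 /13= -1239.38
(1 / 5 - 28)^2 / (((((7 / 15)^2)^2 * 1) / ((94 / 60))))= 122591745 / 4802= 25529.31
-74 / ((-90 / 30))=74 / 3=24.67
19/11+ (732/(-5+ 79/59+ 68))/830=15084497/8664370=1.74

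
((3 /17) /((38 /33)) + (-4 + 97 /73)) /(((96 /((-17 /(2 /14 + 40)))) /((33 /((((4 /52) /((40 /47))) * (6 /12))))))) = 594308715 /73272436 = 8.11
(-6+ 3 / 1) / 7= -3 / 7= -0.43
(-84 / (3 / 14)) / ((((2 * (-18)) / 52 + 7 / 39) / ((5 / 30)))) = 127.40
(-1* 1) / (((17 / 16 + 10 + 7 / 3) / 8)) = -384 / 643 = -0.60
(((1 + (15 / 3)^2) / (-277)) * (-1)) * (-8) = -208 / 277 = -0.75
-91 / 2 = -45.50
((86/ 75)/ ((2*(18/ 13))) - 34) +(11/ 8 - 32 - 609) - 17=-690.21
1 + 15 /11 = 26 /11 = 2.36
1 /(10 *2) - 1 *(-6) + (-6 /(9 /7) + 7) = 503 /60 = 8.38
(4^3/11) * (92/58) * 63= 581.42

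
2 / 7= 0.29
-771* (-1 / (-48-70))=-771 / 118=-6.53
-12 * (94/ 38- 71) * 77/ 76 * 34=10225908/ 361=28326.61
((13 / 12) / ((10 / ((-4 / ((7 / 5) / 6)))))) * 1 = -13 / 7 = -1.86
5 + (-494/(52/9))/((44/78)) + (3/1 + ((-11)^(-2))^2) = -8407923/58564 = -143.57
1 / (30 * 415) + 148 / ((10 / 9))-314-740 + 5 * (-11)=-12148709 / 12450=-975.80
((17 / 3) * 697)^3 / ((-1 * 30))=-1663585393049 / 810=-2053809127.22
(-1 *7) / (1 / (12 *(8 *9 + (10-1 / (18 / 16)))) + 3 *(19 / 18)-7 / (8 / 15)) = 30660 / 43613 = 0.70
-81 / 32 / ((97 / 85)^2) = -585225 / 301088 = -1.94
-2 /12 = -1 /6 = -0.17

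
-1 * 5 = -5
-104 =-104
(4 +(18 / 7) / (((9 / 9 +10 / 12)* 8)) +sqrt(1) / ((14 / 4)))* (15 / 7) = 10305 / 1078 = 9.56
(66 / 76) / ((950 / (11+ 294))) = 2013 / 7220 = 0.28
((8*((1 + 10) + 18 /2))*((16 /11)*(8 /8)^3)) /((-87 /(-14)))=35840 /957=37.45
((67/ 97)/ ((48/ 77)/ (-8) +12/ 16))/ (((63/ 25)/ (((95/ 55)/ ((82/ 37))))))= 2355050/ 7409151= 0.32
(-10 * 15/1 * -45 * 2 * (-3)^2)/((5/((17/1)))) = 413100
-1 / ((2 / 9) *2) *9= -81 / 4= -20.25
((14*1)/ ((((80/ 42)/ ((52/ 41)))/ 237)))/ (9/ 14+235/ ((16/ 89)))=50725584/ 30027785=1.69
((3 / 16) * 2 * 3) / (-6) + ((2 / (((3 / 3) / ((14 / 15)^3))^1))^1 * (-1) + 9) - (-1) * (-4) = 172067 / 54000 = 3.19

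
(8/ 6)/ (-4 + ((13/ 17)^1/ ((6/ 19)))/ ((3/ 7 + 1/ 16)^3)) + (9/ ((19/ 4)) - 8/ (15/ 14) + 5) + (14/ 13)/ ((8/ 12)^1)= 145371705757/ 129274960035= 1.12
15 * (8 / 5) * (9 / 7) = 216 / 7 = 30.86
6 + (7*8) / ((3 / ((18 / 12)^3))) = 69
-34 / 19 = -1.79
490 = 490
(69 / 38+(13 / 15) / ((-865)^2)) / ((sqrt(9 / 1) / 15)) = 774413369 / 85297650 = 9.08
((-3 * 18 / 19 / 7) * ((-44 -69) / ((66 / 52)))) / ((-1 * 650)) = -0.06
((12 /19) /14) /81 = 2 /3591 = 0.00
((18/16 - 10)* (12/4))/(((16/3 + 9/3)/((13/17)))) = -8307/3400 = -2.44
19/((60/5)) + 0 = 19/12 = 1.58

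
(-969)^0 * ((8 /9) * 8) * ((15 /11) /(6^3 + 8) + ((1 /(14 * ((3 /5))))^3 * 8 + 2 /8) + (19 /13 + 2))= 26.53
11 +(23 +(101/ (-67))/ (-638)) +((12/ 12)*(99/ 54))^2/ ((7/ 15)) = 73976195/ 1795332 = 41.20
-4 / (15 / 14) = -56 / 15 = -3.73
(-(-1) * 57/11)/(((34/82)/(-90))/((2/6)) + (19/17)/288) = -57209760/109747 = -521.29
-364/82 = -4.44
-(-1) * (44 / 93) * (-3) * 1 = -44 / 31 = -1.42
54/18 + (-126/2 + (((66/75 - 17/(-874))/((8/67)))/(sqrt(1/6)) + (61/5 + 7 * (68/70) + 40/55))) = -443/11 + 1316751 * sqrt(6)/174800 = -21.82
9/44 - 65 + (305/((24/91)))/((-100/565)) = -6968317/1056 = -6598.79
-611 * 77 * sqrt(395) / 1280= -730.50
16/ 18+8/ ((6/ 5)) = 68/ 9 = 7.56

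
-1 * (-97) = 97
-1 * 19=-19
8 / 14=4 / 7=0.57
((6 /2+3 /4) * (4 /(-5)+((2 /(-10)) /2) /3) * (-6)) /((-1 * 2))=-75 /8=-9.38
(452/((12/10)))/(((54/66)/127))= 1578610/27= 58467.04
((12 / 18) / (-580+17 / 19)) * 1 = -38 / 33009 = -0.00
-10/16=-5/8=-0.62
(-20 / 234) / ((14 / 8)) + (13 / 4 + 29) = 105491 / 3276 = 32.20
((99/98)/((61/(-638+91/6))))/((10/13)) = -1603173/119560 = -13.41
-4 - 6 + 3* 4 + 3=5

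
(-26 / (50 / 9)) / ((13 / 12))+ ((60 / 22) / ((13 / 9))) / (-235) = -727218 / 168025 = -4.33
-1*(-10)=10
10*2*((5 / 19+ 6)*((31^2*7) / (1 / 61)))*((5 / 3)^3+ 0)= 122078232500 / 513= 237969264.13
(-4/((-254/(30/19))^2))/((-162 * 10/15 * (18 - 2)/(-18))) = -75/46580552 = -0.00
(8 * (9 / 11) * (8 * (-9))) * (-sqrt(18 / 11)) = 15552 * sqrt(22) / 121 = 602.85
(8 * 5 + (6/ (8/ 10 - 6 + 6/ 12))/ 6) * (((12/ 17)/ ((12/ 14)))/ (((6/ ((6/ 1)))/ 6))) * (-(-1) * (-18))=-166320/ 47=-3538.72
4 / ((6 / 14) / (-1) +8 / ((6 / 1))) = 84 / 19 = 4.42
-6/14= -3/7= -0.43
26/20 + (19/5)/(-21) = 47/42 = 1.12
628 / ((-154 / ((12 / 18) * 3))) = -628 / 77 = -8.16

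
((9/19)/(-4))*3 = -27/76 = -0.36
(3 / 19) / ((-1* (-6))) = 1 / 38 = 0.03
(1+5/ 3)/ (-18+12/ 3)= -4/ 21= -0.19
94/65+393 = 25639/65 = 394.45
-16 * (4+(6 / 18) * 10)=-352 / 3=-117.33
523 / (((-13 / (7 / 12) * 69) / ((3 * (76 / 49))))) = -1.58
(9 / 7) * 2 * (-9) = -162 / 7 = -23.14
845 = 845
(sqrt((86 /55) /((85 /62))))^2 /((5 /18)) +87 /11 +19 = 724976 /23375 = 31.02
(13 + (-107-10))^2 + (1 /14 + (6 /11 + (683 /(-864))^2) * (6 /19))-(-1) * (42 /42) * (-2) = 1968451128869 /182020608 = 10814.44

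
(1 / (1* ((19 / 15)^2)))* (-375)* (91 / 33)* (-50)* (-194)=-24825937500 / 3971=-6251810.00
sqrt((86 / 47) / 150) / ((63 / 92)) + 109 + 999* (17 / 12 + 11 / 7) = 92* sqrt(6063) / 44415 + 86635 / 28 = 3094.27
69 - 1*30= 39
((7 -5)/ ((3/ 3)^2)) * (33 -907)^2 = 1527752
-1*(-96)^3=884736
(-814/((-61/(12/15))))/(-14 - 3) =-3256/5185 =-0.63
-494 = -494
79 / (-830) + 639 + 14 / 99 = 52510429 / 82170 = 639.05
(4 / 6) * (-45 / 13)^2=7.99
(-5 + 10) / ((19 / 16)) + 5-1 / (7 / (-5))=1320 / 133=9.92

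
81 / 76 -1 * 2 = -71 / 76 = -0.93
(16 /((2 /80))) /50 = 64 /5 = 12.80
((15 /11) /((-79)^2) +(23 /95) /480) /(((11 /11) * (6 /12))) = 2262973 /1565242800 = 0.00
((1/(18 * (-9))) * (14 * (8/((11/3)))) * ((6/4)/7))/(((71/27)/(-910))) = 10920/781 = 13.98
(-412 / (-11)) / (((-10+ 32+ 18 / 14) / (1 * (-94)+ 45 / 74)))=-9965662 / 66341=-150.22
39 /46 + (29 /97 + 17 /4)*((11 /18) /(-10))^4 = 1588615702279 /1873611648000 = 0.85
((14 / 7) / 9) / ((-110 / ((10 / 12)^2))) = -5 / 3564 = -0.00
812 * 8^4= 3325952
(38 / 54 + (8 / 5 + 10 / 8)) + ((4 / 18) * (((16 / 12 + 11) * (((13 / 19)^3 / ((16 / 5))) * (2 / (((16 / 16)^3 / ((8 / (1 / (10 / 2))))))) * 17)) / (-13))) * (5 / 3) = -492017737 / 11111580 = -44.28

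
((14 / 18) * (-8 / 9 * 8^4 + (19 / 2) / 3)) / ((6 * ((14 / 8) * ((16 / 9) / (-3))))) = 454.72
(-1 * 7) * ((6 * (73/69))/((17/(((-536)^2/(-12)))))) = 73404128/1173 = 62578.11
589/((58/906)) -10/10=266788/29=9199.59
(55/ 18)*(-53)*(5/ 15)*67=-195305/ 54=-3616.76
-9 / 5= -1.80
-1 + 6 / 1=5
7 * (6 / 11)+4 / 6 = 148 / 33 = 4.48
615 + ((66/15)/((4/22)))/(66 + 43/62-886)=156193273/253985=614.97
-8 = -8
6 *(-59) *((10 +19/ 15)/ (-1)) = 19942/ 5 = 3988.40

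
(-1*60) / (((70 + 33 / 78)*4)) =-390 / 1831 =-0.21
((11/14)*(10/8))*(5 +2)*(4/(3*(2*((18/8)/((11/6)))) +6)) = 605/294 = 2.06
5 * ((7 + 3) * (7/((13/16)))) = 5600/13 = 430.77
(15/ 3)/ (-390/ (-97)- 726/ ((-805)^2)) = 314292125/ 252659328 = 1.24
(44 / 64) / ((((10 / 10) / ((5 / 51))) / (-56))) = -385 / 102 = -3.77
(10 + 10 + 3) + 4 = 27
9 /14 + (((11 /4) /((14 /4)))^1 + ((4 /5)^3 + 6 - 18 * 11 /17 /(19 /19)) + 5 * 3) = 167991 /14875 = 11.29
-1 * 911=-911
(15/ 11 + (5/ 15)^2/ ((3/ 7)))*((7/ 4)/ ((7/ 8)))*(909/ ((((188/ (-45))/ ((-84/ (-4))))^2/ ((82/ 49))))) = 6062734575/ 48598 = 124752.76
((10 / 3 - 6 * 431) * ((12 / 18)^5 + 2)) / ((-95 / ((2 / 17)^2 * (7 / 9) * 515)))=11574830176 / 36026451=321.29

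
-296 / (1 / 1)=-296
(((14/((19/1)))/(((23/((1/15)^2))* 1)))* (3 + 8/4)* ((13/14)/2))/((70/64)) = 208/688275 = 0.00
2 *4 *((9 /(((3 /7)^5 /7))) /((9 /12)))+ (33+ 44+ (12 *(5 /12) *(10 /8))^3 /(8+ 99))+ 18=25835092249 /554688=46575.90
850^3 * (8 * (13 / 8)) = 7983625000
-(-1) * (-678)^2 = 459684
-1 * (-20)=20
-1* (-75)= 75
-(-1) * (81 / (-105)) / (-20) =27 / 700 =0.04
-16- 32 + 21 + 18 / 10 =-126 / 5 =-25.20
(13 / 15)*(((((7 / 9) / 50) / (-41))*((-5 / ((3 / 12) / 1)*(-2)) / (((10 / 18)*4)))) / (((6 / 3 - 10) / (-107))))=-9737 / 123000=-0.08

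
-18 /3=-6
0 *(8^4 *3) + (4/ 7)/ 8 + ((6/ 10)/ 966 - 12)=-9602/ 805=-11.93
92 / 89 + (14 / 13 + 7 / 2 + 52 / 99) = 1405645 / 229086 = 6.14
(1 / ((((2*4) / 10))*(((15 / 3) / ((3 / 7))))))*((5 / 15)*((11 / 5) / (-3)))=-11 / 420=-0.03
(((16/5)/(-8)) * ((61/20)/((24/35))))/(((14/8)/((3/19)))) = -61/380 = -0.16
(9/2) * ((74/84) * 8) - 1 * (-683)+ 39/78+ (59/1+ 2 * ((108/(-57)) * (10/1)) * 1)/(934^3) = 715.21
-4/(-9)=4/9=0.44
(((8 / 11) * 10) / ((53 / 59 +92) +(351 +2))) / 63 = 1180 / 4557861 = 0.00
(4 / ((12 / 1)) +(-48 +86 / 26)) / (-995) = 346 / 7761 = 0.04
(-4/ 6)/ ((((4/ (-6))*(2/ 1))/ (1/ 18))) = 1/ 36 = 0.03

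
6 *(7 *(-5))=-210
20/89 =0.22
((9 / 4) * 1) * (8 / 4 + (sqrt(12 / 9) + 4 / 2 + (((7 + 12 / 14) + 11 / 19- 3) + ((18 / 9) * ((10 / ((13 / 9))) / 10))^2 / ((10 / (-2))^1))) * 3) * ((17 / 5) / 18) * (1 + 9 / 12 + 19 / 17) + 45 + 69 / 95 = 39 * sqrt(3) / 16 + 4091511 / 55328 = 78.17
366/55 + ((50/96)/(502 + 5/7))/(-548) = 33878332391/5091007680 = 6.65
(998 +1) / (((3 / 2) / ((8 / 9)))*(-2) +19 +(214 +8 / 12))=23976 / 5527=4.34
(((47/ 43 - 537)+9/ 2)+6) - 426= -81821/ 86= -951.41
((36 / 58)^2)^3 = 0.06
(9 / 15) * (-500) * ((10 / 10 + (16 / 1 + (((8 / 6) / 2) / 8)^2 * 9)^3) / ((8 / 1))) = -1273401675 / 8192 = -155444.54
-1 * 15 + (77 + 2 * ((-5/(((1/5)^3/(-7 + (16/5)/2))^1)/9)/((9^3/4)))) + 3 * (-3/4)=62077/972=63.87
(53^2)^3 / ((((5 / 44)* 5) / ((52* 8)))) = 405696466105216 / 25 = 16227858644208.64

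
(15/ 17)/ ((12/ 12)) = 15/ 17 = 0.88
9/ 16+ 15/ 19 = 411/ 304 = 1.35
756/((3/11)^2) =10164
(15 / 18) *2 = 5 / 3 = 1.67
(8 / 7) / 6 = 0.19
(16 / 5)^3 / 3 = 10.92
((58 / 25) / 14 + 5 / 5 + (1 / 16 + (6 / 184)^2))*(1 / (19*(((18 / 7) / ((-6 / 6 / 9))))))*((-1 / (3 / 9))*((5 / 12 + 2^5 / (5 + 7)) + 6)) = 99233927 / 1302609600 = 0.08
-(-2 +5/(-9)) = 23/9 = 2.56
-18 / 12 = -1.50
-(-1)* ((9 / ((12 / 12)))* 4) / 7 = 36 / 7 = 5.14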